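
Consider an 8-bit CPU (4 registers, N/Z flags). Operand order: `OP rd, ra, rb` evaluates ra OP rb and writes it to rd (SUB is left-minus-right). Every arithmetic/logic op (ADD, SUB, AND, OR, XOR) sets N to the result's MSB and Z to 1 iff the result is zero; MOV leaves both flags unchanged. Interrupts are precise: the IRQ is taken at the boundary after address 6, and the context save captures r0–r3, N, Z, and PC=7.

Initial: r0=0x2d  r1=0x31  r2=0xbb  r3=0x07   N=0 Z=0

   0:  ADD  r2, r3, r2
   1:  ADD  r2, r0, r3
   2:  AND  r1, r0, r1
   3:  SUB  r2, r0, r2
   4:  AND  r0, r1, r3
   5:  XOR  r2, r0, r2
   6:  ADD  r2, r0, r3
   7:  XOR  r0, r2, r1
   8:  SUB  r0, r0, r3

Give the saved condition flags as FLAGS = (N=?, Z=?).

after  0: r0=0x2d r1=0x31 r2=0xc2 r3=0x07  N=1 Z=0
after  1: r0=0x2d r1=0x31 r2=0x34 r3=0x07  N=0 Z=0
after  2: r0=0x2d r1=0x21 r2=0x34 r3=0x07  N=0 Z=0
after  3: r0=0x2d r1=0x21 r2=0xf9 r3=0x07  N=1 Z=0
after  4: r0=0x01 r1=0x21 r2=0xf9 r3=0x07  N=0 Z=0
after  5: r0=0x01 r1=0x21 r2=0xf8 r3=0x07  N=1 Z=0
after  6: r0=0x01 r1=0x21 r2=0x08 r3=0x07  N=0 Z=0
-- IRQ taken; context saved, return-PC = 7 --

FLAGS = (N=0, Z=0)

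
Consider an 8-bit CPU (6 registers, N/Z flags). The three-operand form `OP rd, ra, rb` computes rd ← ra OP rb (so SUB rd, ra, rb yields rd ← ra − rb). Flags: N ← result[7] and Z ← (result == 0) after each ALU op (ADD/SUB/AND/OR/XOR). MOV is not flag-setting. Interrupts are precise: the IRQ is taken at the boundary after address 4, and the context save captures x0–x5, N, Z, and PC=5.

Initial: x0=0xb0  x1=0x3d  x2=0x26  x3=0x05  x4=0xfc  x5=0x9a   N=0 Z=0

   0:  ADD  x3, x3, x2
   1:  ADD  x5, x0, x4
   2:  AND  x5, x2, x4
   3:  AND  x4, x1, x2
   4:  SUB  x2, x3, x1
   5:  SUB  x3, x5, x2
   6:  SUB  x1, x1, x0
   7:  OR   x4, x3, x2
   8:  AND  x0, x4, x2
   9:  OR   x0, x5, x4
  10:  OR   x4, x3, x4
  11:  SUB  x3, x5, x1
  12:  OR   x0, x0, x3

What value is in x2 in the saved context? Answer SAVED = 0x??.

SAVED = 0xee

after  0: x0=0xb0 x1=0x3d x2=0x26 x3=0x2b x4=0xfc x5=0x9a  N=0 Z=0
after  1: x0=0xb0 x1=0x3d x2=0x26 x3=0x2b x4=0xfc x5=0xac  N=1 Z=0
after  2: x0=0xb0 x1=0x3d x2=0x26 x3=0x2b x4=0xfc x5=0x24  N=0 Z=0
after  3: x0=0xb0 x1=0x3d x2=0x26 x3=0x2b x4=0x24 x5=0x24  N=0 Z=0
after  4: x0=0xb0 x1=0x3d x2=0xee x3=0x2b x4=0x24 x5=0x24  N=1 Z=0
-- IRQ taken; context saved, return-PC = 5 --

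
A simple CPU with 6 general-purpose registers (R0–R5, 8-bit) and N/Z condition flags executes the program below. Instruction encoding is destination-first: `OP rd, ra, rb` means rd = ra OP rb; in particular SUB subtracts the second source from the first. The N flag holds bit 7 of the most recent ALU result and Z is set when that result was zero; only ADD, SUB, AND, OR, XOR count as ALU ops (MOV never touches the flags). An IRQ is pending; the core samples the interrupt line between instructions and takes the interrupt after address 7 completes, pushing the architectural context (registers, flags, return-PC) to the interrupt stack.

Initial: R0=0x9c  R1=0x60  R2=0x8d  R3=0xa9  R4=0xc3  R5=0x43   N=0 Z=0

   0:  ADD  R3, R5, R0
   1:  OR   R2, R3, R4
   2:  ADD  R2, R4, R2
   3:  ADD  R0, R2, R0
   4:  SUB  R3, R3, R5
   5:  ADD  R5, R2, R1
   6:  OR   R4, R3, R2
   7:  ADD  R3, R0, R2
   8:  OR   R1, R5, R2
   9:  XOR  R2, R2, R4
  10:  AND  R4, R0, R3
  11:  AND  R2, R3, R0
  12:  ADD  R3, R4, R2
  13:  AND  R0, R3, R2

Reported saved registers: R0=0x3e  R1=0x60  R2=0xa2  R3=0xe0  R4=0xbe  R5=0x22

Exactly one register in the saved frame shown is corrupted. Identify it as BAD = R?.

after  0: R0=0x9c R1=0x60 R2=0x8d R3=0xdf R4=0xc3 R5=0x43  N=1 Z=0
after  1: R0=0x9c R1=0x60 R2=0xdf R3=0xdf R4=0xc3 R5=0x43  N=1 Z=0
after  2: R0=0x9c R1=0x60 R2=0xa2 R3=0xdf R4=0xc3 R5=0x43  N=1 Z=0
after  3: R0=0x3e R1=0x60 R2=0xa2 R3=0xdf R4=0xc3 R5=0x43  N=0 Z=0
after  4: R0=0x3e R1=0x60 R2=0xa2 R3=0x9c R4=0xc3 R5=0x43  N=1 Z=0
after  5: R0=0x3e R1=0x60 R2=0xa2 R3=0x9c R4=0xc3 R5=0x02  N=0 Z=0
after  6: R0=0x3e R1=0x60 R2=0xa2 R3=0x9c R4=0xbe R5=0x02  N=1 Z=0
after  7: R0=0x3e R1=0x60 R2=0xa2 R3=0xe0 R4=0xbe R5=0x02  N=1 Z=0
-- IRQ taken; context saved, return-PC = 8 --
mismatch: R5: reported 0x22 vs actual 0x02

BAD = R5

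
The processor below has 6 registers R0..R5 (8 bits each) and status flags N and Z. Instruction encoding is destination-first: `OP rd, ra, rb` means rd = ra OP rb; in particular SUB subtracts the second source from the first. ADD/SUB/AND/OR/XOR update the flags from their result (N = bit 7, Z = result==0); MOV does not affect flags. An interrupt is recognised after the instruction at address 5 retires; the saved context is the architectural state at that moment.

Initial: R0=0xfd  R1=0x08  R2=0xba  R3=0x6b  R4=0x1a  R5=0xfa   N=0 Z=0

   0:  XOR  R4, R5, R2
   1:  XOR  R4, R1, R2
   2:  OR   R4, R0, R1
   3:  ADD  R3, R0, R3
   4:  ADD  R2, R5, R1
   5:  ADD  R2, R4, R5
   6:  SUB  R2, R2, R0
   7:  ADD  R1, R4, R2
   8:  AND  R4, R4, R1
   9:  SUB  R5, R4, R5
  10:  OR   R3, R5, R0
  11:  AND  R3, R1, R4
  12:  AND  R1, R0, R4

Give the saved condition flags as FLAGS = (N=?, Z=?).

FLAGS = (N=1, Z=0)

after  0: R0=0xfd R1=0x08 R2=0xba R3=0x6b R4=0x40 R5=0xfa  N=0 Z=0
after  1: R0=0xfd R1=0x08 R2=0xba R3=0x6b R4=0xb2 R5=0xfa  N=1 Z=0
after  2: R0=0xfd R1=0x08 R2=0xba R3=0x6b R4=0xfd R5=0xfa  N=1 Z=0
after  3: R0=0xfd R1=0x08 R2=0xba R3=0x68 R4=0xfd R5=0xfa  N=0 Z=0
after  4: R0=0xfd R1=0x08 R2=0x02 R3=0x68 R4=0xfd R5=0xfa  N=0 Z=0
after  5: R0=0xfd R1=0x08 R2=0xf7 R3=0x68 R4=0xfd R5=0xfa  N=1 Z=0
-- IRQ taken; context saved, return-PC = 6 --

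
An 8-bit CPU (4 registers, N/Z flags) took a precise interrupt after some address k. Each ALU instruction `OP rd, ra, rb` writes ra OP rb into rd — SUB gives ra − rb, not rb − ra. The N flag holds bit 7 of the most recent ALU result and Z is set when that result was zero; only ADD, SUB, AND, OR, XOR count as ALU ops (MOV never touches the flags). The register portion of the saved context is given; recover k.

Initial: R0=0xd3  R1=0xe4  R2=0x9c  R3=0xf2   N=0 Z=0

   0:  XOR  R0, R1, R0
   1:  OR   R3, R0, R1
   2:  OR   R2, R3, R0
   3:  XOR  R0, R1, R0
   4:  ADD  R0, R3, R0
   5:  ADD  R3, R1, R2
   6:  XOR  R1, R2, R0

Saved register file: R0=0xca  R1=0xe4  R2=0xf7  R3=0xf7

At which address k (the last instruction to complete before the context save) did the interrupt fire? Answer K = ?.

K = 4

after  0: R0=0x37 R1=0xe4 R2=0x9c R3=0xf2  N=0 Z=0
after  1: R0=0x37 R1=0xe4 R2=0x9c R3=0xf7  N=1 Z=0
after  2: R0=0x37 R1=0xe4 R2=0xf7 R3=0xf7  N=1 Z=0
after  3: R0=0xd3 R1=0xe4 R2=0xf7 R3=0xf7  N=1 Z=0
after  4: R0=0xca R1=0xe4 R2=0xf7 R3=0xf7  N=1 Z=0
-- IRQ taken; context saved, return-PC = 5 --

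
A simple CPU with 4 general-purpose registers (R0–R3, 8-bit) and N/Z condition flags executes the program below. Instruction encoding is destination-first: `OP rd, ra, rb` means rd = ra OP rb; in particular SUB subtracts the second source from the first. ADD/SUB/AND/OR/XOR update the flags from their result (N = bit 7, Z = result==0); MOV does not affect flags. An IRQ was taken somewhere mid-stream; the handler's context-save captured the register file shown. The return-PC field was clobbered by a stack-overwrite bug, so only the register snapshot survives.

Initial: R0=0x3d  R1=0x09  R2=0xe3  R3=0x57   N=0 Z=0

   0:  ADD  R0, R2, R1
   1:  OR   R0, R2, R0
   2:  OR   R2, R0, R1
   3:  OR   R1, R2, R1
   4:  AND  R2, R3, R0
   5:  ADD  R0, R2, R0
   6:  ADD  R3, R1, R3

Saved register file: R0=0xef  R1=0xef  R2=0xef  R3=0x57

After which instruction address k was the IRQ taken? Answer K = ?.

K = 3

after  0: R0=0xec R1=0x09 R2=0xe3 R3=0x57  N=1 Z=0
after  1: R0=0xef R1=0x09 R2=0xe3 R3=0x57  N=1 Z=0
after  2: R0=0xef R1=0x09 R2=0xef R3=0x57  N=1 Z=0
after  3: R0=0xef R1=0xef R2=0xef R3=0x57  N=1 Z=0
-- IRQ taken; context saved, return-PC = 4 --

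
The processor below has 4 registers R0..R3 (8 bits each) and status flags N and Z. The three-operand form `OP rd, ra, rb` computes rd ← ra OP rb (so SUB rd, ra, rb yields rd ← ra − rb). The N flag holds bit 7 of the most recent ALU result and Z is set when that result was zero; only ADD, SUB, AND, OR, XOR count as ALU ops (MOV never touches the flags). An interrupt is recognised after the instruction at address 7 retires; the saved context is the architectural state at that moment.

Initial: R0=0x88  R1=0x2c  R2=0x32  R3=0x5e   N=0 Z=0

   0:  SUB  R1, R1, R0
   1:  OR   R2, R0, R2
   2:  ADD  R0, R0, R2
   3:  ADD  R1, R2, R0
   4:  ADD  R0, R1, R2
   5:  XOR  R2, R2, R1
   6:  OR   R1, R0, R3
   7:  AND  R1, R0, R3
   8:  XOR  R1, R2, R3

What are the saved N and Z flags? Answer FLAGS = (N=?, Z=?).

FLAGS = (N=0, Z=0)

after  0: R0=0x88 R1=0xa4 R2=0x32 R3=0x5e  N=1 Z=0
after  1: R0=0x88 R1=0xa4 R2=0xba R3=0x5e  N=1 Z=0
after  2: R0=0x42 R1=0xa4 R2=0xba R3=0x5e  N=0 Z=0
after  3: R0=0x42 R1=0xfc R2=0xba R3=0x5e  N=1 Z=0
after  4: R0=0xb6 R1=0xfc R2=0xba R3=0x5e  N=1 Z=0
after  5: R0=0xb6 R1=0xfc R2=0x46 R3=0x5e  N=0 Z=0
after  6: R0=0xb6 R1=0xfe R2=0x46 R3=0x5e  N=1 Z=0
after  7: R0=0xb6 R1=0x16 R2=0x46 R3=0x5e  N=0 Z=0
-- IRQ taken; context saved, return-PC = 8 --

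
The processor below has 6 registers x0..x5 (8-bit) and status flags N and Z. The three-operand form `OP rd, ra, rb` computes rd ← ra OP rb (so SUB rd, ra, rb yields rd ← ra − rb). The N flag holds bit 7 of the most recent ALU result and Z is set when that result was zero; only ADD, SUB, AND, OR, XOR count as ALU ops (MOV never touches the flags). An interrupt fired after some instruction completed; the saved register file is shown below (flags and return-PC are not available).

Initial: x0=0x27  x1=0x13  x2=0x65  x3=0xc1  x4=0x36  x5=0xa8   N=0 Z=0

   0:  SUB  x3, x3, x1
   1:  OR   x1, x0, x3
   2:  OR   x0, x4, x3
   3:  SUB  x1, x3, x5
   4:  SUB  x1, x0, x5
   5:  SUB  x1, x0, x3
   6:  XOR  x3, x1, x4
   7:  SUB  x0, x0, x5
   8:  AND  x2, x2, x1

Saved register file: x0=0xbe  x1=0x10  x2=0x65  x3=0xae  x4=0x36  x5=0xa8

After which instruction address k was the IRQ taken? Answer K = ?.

K = 5

after  0: x0=0x27 x1=0x13 x2=0x65 x3=0xae x4=0x36 x5=0xa8  N=1 Z=0
after  1: x0=0x27 x1=0xaf x2=0x65 x3=0xae x4=0x36 x5=0xa8  N=1 Z=0
after  2: x0=0xbe x1=0xaf x2=0x65 x3=0xae x4=0x36 x5=0xa8  N=1 Z=0
after  3: x0=0xbe x1=0x06 x2=0x65 x3=0xae x4=0x36 x5=0xa8  N=0 Z=0
after  4: x0=0xbe x1=0x16 x2=0x65 x3=0xae x4=0x36 x5=0xa8  N=0 Z=0
after  5: x0=0xbe x1=0x10 x2=0x65 x3=0xae x4=0x36 x5=0xa8  N=0 Z=0
-- IRQ taken; context saved, return-PC = 6 --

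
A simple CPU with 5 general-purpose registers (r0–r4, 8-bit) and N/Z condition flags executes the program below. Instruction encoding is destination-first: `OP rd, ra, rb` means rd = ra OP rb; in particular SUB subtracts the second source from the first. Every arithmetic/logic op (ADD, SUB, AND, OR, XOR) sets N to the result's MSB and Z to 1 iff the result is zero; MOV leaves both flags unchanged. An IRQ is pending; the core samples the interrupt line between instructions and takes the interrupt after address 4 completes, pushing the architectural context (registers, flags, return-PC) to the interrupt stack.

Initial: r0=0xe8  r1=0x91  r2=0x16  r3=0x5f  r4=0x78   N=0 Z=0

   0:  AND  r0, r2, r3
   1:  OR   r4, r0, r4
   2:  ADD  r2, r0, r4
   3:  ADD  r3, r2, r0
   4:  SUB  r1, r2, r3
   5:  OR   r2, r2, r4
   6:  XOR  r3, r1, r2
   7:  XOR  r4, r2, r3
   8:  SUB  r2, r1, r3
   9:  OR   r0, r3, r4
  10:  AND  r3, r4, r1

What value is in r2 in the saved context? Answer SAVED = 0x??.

SAVED = 0x94

after  0: r0=0x16 r1=0x91 r2=0x16 r3=0x5f r4=0x78  N=0 Z=0
after  1: r0=0x16 r1=0x91 r2=0x16 r3=0x5f r4=0x7e  N=0 Z=0
after  2: r0=0x16 r1=0x91 r2=0x94 r3=0x5f r4=0x7e  N=1 Z=0
after  3: r0=0x16 r1=0x91 r2=0x94 r3=0xaa r4=0x7e  N=1 Z=0
after  4: r0=0x16 r1=0xea r2=0x94 r3=0xaa r4=0x7e  N=1 Z=0
-- IRQ taken; context saved, return-PC = 5 --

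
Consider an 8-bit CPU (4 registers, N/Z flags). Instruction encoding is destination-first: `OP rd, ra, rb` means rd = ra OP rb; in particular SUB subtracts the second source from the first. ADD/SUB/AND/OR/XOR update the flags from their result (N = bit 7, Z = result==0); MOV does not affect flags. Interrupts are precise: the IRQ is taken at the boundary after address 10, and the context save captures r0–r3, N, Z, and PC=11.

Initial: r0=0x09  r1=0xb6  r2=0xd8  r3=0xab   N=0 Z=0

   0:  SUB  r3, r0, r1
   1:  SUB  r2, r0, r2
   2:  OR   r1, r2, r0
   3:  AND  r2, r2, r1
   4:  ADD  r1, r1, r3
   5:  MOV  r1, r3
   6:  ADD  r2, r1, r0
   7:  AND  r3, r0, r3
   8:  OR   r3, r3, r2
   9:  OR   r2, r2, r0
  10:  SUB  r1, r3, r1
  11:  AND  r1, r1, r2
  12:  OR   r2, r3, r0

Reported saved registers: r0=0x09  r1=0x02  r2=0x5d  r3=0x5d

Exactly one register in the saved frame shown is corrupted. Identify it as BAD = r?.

BAD = r1

after  0: r0=0x09 r1=0xb6 r2=0xd8 r3=0x53  N=0 Z=0
after  1: r0=0x09 r1=0xb6 r2=0x31 r3=0x53  N=0 Z=0
after  2: r0=0x09 r1=0x39 r2=0x31 r3=0x53  N=0 Z=0
after  3: r0=0x09 r1=0x39 r2=0x31 r3=0x53  N=0 Z=0
after  4: r0=0x09 r1=0x8c r2=0x31 r3=0x53  N=1 Z=0
after  5: r0=0x09 r1=0x53 r2=0x31 r3=0x53  N=1 Z=0
after  6: r0=0x09 r1=0x53 r2=0x5c r3=0x53  N=0 Z=0
after  7: r0=0x09 r1=0x53 r2=0x5c r3=0x01  N=0 Z=0
after  8: r0=0x09 r1=0x53 r2=0x5c r3=0x5d  N=0 Z=0
after  9: r0=0x09 r1=0x53 r2=0x5d r3=0x5d  N=0 Z=0
after 10: r0=0x09 r1=0x0a r2=0x5d r3=0x5d  N=0 Z=0
-- IRQ taken; context saved, return-PC = 11 --
mismatch: r1: reported 0x02 vs actual 0x0a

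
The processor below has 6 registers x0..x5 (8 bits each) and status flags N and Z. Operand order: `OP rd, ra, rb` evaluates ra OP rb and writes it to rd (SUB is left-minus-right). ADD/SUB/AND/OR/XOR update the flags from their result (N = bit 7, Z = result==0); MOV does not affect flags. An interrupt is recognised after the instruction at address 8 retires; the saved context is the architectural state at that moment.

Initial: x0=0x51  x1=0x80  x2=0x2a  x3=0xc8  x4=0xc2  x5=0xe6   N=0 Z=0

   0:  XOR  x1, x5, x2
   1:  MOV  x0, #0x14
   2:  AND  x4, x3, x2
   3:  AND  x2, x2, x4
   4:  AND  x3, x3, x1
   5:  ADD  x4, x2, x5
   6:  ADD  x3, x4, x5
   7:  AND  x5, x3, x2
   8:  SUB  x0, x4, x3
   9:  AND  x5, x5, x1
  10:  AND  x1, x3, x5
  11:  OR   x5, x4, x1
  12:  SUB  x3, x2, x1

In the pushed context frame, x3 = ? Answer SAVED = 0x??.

SAVED = 0xd4

after  0: x0=0x51 x1=0xcc x2=0x2a x3=0xc8 x4=0xc2 x5=0xe6  N=1 Z=0
after  1: x0=0x14 x1=0xcc x2=0x2a x3=0xc8 x4=0xc2 x5=0xe6  N=1 Z=0
after  2: x0=0x14 x1=0xcc x2=0x2a x3=0xc8 x4=0x08 x5=0xe6  N=0 Z=0
after  3: x0=0x14 x1=0xcc x2=0x08 x3=0xc8 x4=0x08 x5=0xe6  N=0 Z=0
after  4: x0=0x14 x1=0xcc x2=0x08 x3=0xc8 x4=0x08 x5=0xe6  N=1 Z=0
after  5: x0=0x14 x1=0xcc x2=0x08 x3=0xc8 x4=0xee x5=0xe6  N=1 Z=0
after  6: x0=0x14 x1=0xcc x2=0x08 x3=0xd4 x4=0xee x5=0xe6  N=1 Z=0
after  7: x0=0x14 x1=0xcc x2=0x08 x3=0xd4 x4=0xee x5=0x00  N=0 Z=1
after  8: x0=0x1a x1=0xcc x2=0x08 x3=0xd4 x4=0xee x5=0x00  N=0 Z=0
-- IRQ taken; context saved, return-PC = 9 --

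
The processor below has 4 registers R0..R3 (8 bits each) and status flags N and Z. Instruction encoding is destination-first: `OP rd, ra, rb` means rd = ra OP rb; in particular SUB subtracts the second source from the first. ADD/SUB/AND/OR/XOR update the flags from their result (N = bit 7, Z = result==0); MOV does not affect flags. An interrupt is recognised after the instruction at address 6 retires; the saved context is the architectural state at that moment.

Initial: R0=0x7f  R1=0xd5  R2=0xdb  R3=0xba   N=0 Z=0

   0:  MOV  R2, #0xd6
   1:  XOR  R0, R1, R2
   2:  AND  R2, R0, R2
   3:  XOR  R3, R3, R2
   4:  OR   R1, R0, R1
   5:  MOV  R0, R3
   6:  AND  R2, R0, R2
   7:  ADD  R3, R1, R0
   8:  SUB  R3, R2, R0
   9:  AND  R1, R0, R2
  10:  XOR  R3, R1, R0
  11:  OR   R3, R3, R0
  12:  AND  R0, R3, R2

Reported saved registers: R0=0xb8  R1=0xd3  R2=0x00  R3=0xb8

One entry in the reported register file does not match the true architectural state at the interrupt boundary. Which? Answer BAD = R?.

after  0: R0=0x7f R1=0xd5 R2=0xd6 R3=0xba  N=0 Z=0
after  1: R0=0x03 R1=0xd5 R2=0xd6 R3=0xba  N=0 Z=0
after  2: R0=0x03 R1=0xd5 R2=0x02 R3=0xba  N=0 Z=0
after  3: R0=0x03 R1=0xd5 R2=0x02 R3=0xb8  N=1 Z=0
after  4: R0=0x03 R1=0xd7 R2=0x02 R3=0xb8  N=1 Z=0
after  5: R0=0xb8 R1=0xd7 R2=0x02 R3=0xb8  N=1 Z=0
after  6: R0=0xb8 R1=0xd7 R2=0x00 R3=0xb8  N=0 Z=1
-- IRQ taken; context saved, return-PC = 7 --
mismatch: R1: reported 0xd3 vs actual 0xd7

BAD = R1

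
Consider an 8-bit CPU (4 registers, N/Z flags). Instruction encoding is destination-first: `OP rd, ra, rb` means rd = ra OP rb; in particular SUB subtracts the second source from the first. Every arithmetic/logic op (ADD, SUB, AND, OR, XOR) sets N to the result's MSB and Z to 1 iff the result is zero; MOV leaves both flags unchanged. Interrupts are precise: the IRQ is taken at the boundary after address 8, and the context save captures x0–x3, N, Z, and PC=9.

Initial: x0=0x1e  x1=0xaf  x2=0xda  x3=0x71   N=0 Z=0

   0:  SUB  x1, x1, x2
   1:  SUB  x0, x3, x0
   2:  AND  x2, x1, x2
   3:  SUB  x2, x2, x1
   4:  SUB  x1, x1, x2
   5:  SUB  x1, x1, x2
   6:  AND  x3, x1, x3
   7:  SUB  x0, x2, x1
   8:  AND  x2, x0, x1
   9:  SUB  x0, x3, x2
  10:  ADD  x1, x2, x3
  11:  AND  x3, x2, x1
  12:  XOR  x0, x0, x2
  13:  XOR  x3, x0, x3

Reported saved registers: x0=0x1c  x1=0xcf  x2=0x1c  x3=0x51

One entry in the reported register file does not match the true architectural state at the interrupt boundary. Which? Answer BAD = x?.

BAD = x1

after  0: x0=0x1e x1=0xd5 x2=0xda x3=0x71  N=1 Z=0
after  1: x0=0x53 x1=0xd5 x2=0xda x3=0x71  N=0 Z=0
after  2: x0=0x53 x1=0xd5 x2=0xd0 x3=0x71  N=1 Z=0
after  3: x0=0x53 x1=0xd5 x2=0xfb x3=0x71  N=1 Z=0
after  4: x0=0x53 x1=0xda x2=0xfb x3=0x71  N=1 Z=0
after  5: x0=0x53 x1=0xdf x2=0xfb x3=0x71  N=1 Z=0
after  6: x0=0x53 x1=0xdf x2=0xfb x3=0x51  N=0 Z=0
after  7: x0=0x1c x1=0xdf x2=0xfb x3=0x51  N=0 Z=0
after  8: x0=0x1c x1=0xdf x2=0x1c x3=0x51  N=0 Z=0
-- IRQ taken; context saved, return-PC = 9 --
mismatch: x1: reported 0xcf vs actual 0xdf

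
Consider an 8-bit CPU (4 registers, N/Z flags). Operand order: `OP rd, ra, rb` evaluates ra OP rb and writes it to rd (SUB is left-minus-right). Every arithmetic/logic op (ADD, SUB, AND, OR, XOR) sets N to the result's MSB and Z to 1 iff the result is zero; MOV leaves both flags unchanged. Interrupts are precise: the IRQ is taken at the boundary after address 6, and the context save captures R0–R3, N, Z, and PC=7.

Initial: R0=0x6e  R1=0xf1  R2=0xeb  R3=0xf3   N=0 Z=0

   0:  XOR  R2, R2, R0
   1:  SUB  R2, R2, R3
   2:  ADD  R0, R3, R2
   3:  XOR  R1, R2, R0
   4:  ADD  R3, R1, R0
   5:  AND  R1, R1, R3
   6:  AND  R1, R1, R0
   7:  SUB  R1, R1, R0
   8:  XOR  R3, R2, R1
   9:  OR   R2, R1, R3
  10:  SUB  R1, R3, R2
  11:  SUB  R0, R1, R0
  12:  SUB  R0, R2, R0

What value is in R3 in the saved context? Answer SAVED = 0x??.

after  0: R0=0x6e R1=0xf1 R2=0x85 R3=0xf3  N=1 Z=0
after  1: R0=0x6e R1=0xf1 R2=0x92 R3=0xf3  N=1 Z=0
after  2: R0=0x85 R1=0xf1 R2=0x92 R3=0xf3  N=1 Z=0
after  3: R0=0x85 R1=0x17 R2=0x92 R3=0xf3  N=0 Z=0
after  4: R0=0x85 R1=0x17 R2=0x92 R3=0x9c  N=1 Z=0
after  5: R0=0x85 R1=0x14 R2=0x92 R3=0x9c  N=0 Z=0
after  6: R0=0x85 R1=0x04 R2=0x92 R3=0x9c  N=0 Z=0
-- IRQ taken; context saved, return-PC = 7 --

SAVED = 0x9c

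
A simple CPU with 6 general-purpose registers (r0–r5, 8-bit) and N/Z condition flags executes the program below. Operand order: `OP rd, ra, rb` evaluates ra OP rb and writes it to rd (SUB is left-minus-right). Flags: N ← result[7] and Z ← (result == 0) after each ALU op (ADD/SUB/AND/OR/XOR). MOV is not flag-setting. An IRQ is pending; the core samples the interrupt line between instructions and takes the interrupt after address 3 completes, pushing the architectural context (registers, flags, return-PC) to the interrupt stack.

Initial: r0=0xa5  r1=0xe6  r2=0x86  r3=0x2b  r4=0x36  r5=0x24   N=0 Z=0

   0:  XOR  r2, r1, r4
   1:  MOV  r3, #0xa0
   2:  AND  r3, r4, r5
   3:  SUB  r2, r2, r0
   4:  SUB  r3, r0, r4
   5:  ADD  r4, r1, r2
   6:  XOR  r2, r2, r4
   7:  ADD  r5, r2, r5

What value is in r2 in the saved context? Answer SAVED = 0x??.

SAVED = 0x2b

after  0: r0=0xa5 r1=0xe6 r2=0xd0 r3=0x2b r4=0x36 r5=0x24  N=1 Z=0
after  1: r0=0xa5 r1=0xe6 r2=0xd0 r3=0xa0 r4=0x36 r5=0x24  N=1 Z=0
after  2: r0=0xa5 r1=0xe6 r2=0xd0 r3=0x24 r4=0x36 r5=0x24  N=0 Z=0
after  3: r0=0xa5 r1=0xe6 r2=0x2b r3=0x24 r4=0x36 r5=0x24  N=0 Z=0
-- IRQ taken; context saved, return-PC = 4 --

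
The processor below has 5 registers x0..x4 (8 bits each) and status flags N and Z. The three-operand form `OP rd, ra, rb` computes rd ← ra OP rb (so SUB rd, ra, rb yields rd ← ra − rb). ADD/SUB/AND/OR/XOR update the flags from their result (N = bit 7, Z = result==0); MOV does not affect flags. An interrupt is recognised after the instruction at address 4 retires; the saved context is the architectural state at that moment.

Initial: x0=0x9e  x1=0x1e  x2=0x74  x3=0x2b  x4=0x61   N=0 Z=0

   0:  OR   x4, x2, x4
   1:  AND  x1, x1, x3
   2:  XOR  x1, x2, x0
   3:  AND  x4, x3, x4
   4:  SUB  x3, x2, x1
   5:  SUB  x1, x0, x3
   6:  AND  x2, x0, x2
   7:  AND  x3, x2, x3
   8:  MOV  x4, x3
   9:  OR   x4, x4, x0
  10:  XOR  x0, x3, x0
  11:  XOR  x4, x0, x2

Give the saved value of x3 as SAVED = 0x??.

SAVED = 0x8a

after  0: x0=0x9e x1=0x1e x2=0x74 x3=0x2b x4=0x75  N=0 Z=0
after  1: x0=0x9e x1=0x0a x2=0x74 x3=0x2b x4=0x75  N=0 Z=0
after  2: x0=0x9e x1=0xea x2=0x74 x3=0x2b x4=0x75  N=1 Z=0
after  3: x0=0x9e x1=0xea x2=0x74 x3=0x2b x4=0x21  N=0 Z=0
after  4: x0=0x9e x1=0xea x2=0x74 x3=0x8a x4=0x21  N=1 Z=0
-- IRQ taken; context saved, return-PC = 5 --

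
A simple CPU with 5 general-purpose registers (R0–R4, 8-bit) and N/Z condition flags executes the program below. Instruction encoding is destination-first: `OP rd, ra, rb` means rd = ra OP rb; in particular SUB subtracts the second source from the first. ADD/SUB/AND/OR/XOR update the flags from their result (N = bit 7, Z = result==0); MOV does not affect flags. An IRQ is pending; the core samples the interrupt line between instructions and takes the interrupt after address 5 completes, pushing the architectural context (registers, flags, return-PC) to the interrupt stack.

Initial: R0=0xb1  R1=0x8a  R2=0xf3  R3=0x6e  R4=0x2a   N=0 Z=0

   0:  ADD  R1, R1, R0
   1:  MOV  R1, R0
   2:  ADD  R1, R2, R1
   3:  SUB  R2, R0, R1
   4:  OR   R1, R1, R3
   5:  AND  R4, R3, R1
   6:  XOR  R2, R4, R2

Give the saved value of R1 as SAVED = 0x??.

SAVED = 0xee

after  0: R0=0xb1 R1=0x3b R2=0xf3 R3=0x6e R4=0x2a  N=0 Z=0
after  1: R0=0xb1 R1=0xb1 R2=0xf3 R3=0x6e R4=0x2a  N=0 Z=0
after  2: R0=0xb1 R1=0xa4 R2=0xf3 R3=0x6e R4=0x2a  N=1 Z=0
after  3: R0=0xb1 R1=0xa4 R2=0x0d R3=0x6e R4=0x2a  N=0 Z=0
after  4: R0=0xb1 R1=0xee R2=0x0d R3=0x6e R4=0x2a  N=1 Z=0
after  5: R0=0xb1 R1=0xee R2=0x0d R3=0x6e R4=0x6e  N=0 Z=0
-- IRQ taken; context saved, return-PC = 6 --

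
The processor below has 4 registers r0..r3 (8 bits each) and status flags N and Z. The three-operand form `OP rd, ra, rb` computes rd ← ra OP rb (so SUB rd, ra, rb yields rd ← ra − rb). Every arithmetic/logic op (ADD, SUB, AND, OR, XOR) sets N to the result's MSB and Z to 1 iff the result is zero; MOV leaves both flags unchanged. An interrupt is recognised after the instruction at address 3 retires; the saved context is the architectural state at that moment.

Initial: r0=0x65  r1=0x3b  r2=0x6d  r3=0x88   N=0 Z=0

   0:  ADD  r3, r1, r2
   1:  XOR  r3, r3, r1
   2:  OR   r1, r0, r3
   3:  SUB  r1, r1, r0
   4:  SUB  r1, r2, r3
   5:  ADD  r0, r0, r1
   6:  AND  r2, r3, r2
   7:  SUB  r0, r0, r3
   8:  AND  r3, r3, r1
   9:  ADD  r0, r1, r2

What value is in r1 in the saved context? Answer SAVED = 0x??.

SAVED = 0x92

after  0: r0=0x65 r1=0x3b r2=0x6d r3=0xa8  N=1 Z=0
after  1: r0=0x65 r1=0x3b r2=0x6d r3=0x93  N=1 Z=0
after  2: r0=0x65 r1=0xf7 r2=0x6d r3=0x93  N=1 Z=0
after  3: r0=0x65 r1=0x92 r2=0x6d r3=0x93  N=1 Z=0
-- IRQ taken; context saved, return-PC = 4 --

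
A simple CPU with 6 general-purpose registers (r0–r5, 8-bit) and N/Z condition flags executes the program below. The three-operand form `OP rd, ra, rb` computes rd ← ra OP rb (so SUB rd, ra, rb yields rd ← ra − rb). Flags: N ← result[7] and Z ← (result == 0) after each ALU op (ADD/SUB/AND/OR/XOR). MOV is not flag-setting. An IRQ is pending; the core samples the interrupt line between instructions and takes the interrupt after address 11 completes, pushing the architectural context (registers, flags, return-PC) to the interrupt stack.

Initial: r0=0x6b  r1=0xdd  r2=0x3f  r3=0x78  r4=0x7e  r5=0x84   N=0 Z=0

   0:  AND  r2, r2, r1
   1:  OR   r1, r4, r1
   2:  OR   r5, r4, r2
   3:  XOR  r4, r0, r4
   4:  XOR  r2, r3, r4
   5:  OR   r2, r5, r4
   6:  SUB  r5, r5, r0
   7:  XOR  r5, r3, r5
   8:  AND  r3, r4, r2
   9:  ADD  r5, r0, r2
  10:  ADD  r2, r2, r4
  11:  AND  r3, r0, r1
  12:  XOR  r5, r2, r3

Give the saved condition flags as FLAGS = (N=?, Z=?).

FLAGS = (N=0, Z=0)

after  0: r0=0x6b r1=0xdd r2=0x1d r3=0x78 r4=0x7e r5=0x84  N=0 Z=0
after  1: r0=0x6b r1=0xff r2=0x1d r3=0x78 r4=0x7e r5=0x84  N=1 Z=0
after  2: r0=0x6b r1=0xff r2=0x1d r3=0x78 r4=0x7e r5=0x7f  N=0 Z=0
after  3: r0=0x6b r1=0xff r2=0x1d r3=0x78 r4=0x15 r5=0x7f  N=0 Z=0
after  4: r0=0x6b r1=0xff r2=0x6d r3=0x78 r4=0x15 r5=0x7f  N=0 Z=0
after  5: r0=0x6b r1=0xff r2=0x7f r3=0x78 r4=0x15 r5=0x7f  N=0 Z=0
after  6: r0=0x6b r1=0xff r2=0x7f r3=0x78 r4=0x15 r5=0x14  N=0 Z=0
after  7: r0=0x6b r1=0xff r2=0x7f r3=0x78 r4=0x15 r5=0x6c  N=0 Z=0
after  8: r0=0x6b r1=0xff r2=0x7f r3=0x15 r4=0x15 r5=0x6c  N=0 Z=0
after  9: r0=0x6b r1=0xff r2=0x7f r3=0x15 r4=0x15 r5=0xea  N=1 Z=0
after 10: r0=0x6b r1=0xff r2=0x94 r3=0x15 r4=0x15 r5=0xea  N=1 Z=0
after 11: r0=0x6b r1=0xff r2=0x94 r3=0x6b r4=0x15 r5=0xea  N=0 Z=0
-- IRQ taken; context saved, return-PC = 12 --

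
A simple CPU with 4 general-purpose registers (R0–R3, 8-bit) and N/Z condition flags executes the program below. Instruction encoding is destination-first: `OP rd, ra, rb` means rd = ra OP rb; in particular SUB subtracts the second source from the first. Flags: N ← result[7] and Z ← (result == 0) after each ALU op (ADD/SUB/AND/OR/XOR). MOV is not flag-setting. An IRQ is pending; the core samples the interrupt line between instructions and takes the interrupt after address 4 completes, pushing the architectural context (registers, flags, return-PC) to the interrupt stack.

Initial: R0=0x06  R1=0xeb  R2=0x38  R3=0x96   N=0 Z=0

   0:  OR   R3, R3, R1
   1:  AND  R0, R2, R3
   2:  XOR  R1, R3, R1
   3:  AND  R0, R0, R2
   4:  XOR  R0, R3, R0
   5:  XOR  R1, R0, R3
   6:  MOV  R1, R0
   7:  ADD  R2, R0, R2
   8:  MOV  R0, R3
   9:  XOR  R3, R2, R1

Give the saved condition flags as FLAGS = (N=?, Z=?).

FLAGS = (N=1, Z=0)

after  0: R0=0x06 R1=0xeb R2=0x38 R3=0xff  N=1 Z=0
after  1: R0=0x38 R1=0xeb R2=0x38 R3=0xff  N=0 Z=0
after  2: R0=0x38 R1=0x14 R2=0x38 R3=0xff  N=0 Z=0
after  3: R0=0x38 R1=0x14 R2=0x38 R3=0xff  N=0 Z=0
after  4: R0=0xc7 R1=0x14 R2=0x38 R3=0xff  N=1 Z=0
-- IRQ taken; context saved, return-PC = 5 --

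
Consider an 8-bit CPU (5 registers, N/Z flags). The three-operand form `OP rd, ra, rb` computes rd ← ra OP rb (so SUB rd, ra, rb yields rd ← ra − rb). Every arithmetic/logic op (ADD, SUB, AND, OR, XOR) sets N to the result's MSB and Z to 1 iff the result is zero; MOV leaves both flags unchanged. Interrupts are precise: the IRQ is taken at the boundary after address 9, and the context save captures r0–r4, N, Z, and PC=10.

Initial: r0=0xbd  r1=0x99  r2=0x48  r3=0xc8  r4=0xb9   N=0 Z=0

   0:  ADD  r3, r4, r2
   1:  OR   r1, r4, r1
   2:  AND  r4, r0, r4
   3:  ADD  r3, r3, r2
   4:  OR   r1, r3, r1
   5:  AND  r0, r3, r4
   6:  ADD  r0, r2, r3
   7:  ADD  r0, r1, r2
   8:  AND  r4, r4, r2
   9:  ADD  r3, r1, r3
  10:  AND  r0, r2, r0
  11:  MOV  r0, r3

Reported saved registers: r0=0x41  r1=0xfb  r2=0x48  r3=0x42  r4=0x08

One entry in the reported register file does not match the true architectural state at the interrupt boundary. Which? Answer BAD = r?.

after  0: r0=0xbd r1=0x99 r2=0x48 r3=0x01 r4=0xb9  N=0 Z=0
after  1: r0=0xbd r1=0xb9 r2=0x48 r3=0x01 r4=0xb9  N=1 Z=0
after  2: r0=0xbd r1=0xb9 r2=0x48 r3=0x01 r4=0xb9  N=1 Z=0
after  3: r0=0xbd r1=0xb9 r2=0x48 r3=0x49 r4=0xb9  N=0 Z=0
after  4: r0=0xbd r1=0xf9 r2=0x48 r3=0x49 r4=0xb9  N=1 Z=0
after  5: r0=0x09 r1=0xf9 r2=0x48 r3=0x49 r4=0xb9  N=0 Z=0
after  6: r0=0x91 r1=0xf9 r2=0x48 r3=0x49 r4=0xb9  N=1 Z=0
after  7: r0=0x41 r1=0xf9 r2=0x48 r3=0x49 r4=0xb9  N=0 Z=0
after  8: r0=0x41 r1=0xf9 r2=0x48 r3=0x49 r4=0x08  N=0 Z=0
after  9: r0=0x41 r1=0xf9 r2=0x48 r3=0x42 r4=0x08  N=0 Z=0
-- IRQ taken; context saved, return-PC = 10 --
mismatch: r1: reported 0xfb vs actual 0xf9

BAD = r1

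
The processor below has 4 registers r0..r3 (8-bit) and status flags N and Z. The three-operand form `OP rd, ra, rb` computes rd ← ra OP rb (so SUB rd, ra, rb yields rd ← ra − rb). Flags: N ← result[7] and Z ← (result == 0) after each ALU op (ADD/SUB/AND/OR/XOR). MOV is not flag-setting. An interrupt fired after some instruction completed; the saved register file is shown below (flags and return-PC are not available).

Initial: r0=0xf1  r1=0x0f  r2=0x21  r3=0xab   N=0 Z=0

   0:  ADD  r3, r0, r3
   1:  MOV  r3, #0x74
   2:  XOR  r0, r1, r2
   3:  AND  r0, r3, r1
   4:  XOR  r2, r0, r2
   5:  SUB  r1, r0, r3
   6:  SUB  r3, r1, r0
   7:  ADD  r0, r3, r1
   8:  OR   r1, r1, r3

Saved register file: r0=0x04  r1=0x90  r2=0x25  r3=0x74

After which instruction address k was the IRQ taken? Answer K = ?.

K = 5

after  0: r0=0xf1 r1=0x0f r2=0x21 r3=0x9c  N=1 Z=0
after  1: r0=0xf1 r1=0x0f r2=0x21 r3=0x74  N=1 Z=0
after  2: r0=0x2e r1=0x0f r2=0x21 r3=0x74  N=0 Z=0
after  3: r0=0x04 r1=0x0f r2=0x21 r3=0x74  N=0 Z=0
after  4: r0=0x04 r1=0x0f r2=0x25 r3=0x74  N=0 Z=0
after  5: r0=0x04 r1=0x90 r2=0x25 r3=0x74  N=1 Z=0
-- IRQ taken; context saved, return-PC = 6 --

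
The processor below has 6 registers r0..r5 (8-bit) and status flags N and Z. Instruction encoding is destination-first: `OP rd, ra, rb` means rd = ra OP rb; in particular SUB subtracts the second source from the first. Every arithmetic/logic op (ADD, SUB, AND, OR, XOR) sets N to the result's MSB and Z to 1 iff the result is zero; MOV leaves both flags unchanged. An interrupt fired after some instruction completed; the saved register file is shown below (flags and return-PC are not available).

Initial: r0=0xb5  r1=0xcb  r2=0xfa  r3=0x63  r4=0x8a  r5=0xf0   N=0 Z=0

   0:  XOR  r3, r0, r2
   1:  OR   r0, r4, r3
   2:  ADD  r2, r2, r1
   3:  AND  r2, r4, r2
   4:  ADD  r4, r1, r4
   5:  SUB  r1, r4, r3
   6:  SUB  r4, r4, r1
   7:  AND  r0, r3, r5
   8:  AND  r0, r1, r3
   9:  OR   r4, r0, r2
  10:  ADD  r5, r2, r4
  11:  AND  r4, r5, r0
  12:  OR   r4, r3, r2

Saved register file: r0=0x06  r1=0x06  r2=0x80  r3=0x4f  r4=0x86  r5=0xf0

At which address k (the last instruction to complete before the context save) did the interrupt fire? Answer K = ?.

K = 9

after  0: r0=0xb5 r1=0xcb r2=0xfa r3=0x4f r4=0x8a r5=0xf0  N=0 Z=0
after  1: r0=0xcf r1=0xcb r2=0xfa r3=0x4f r4=0x8a r5=0xf0  N=1 Z=0
after  2: r0=0xcf r1=0xcb r2=0xc5 r3=0x4f r4=0x8a r5=0xf0  N=1 Z=0
after  3: r0=0xcf r1=0xcb r2=0x80 r3=0x4f r4=0x8a r5=0xf0  N=1 Z=0
after  4: r0=0xcf r1=0xcb r2=0x80 r3=0x4f r4=0x55 r5=0xf0  N=0 Z=0
after  5: r0=0xcf r1=0x06 r2=0x80 r3=0x4f r4=0x55 r5=0xf0  N=0 Z=0
after  6: r0=0xcf r1=0x06 r2=0x80 r3=0x4f r4=0x4f r5=0xf0  N=0 Z=0
after  7: r0=0x40 r1=0x06 r2=0x80 r3=0x4f r4=0x4f r5=0xf0  N=0 Z=0
after  8: r0=0x06 r1=0x06 r2=0x80 r3=0x4f r4=0x4f r5=0xf0  N=0 Z=0
after  9: r0=0x06 r1=0x06 r2=0x80 r3=0x4f r4=0x86 r5=0xf0  N=1 Z=0
-- IRQ taken; context saved, return-PC = 10 --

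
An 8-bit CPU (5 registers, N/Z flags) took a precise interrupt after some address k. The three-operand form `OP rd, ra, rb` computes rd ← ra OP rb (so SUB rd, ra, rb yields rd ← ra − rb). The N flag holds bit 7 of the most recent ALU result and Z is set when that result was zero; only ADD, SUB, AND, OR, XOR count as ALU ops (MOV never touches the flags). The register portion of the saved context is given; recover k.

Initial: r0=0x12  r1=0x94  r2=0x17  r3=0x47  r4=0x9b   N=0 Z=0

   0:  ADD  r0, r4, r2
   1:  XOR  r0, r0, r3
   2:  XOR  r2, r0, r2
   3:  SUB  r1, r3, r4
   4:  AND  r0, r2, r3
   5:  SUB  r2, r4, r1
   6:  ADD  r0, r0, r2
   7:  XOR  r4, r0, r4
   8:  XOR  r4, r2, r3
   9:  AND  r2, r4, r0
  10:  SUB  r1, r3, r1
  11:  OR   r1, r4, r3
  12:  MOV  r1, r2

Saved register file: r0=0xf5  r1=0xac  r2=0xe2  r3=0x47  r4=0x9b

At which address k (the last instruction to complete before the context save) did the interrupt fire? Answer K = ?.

after  0: r0=0xb2 r1=0x94 r2=0x17 r3=0x47 r4=0x9b  N=1 Z=0
after  1: r0=0xf5 r1=0x94 r2=0x17 r3=0x47 r4=0x9b  N=1 Z=0
after  2: r0=0xf5 r1=0x94 r2=0xe2 r3=0x47 r4=0x9b  N=1 Z=0
after  3: r0=0xf5 r1=0xac r2=0xe2 r3=0x47 r4=0x9b  N=1 Z=0
-- IRQ taken; context saved, return-PC = 4 --

K = 3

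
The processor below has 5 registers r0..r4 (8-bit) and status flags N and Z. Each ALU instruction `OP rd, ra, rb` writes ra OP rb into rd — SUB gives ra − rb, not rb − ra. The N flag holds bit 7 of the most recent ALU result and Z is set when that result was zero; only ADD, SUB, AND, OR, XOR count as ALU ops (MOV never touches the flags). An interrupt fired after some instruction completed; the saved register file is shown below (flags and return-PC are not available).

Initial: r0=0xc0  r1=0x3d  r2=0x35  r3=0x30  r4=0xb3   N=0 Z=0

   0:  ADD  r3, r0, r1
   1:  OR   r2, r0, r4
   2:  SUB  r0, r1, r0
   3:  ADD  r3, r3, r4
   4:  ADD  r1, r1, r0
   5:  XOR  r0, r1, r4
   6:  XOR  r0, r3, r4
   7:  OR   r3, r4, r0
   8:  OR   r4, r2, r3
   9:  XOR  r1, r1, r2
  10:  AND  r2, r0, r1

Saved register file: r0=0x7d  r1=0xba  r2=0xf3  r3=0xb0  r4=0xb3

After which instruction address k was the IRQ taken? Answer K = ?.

after  0: r0=0xc0 r1=0x3d r2=0x35 r3=0xfd r4=0xb3  N=1 Z=0
after  1: r0=0xc0 r1=0x3d r2=0xf3 r3=0xfd r4=0xb3  N=1 Z=0
after  2: r0=0x7d r1=0x3d r2=0xf3 r3=0xfd r4=0xb3  N=0 Z=0
after  3: r0=0x7d r1=0x3d r2=0xf3 r3=0xb0 r4=0xb3  N=1 Z=0
after  4: r0=0x7d r1=0xba r2=0xf3 r3=0xb0 r4=0xb3  N=1 Z=0
-- IRQ taken; context saved, return-PC = 5 --

K = 4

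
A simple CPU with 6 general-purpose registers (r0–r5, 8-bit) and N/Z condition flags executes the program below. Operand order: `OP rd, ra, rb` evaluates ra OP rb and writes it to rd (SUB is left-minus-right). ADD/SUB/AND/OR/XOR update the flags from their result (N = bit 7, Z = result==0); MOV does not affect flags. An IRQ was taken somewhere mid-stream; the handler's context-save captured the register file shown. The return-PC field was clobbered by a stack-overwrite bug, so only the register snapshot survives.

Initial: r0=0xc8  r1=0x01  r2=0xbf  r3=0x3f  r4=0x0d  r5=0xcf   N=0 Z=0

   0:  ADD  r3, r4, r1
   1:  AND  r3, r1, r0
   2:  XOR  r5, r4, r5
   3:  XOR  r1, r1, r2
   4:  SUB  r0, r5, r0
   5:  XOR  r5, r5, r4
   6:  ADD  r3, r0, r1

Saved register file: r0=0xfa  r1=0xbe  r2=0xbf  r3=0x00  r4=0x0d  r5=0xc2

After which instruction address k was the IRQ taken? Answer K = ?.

K = 4

after  0: r0=0xc8 r1=0x01 r2=0xbf r3=0x0e r4=0x0d r5=0xcf  N=0 Z=0
after  1: r0=0xc8 r1=0x01 r2=0xbf r3=0x00 r4=0x0d r5=0xcf  N=0 Z=1
after  2: r0=0xc8 r1=0x01 r2=0xbf r3=0x00 r4=0x0d r5=0xc2  N=1 Z=0
after  3: r0=0xc8 r1=0xbe r2=0xbf r3=0x00 r4=0x0d r5=0xc2  N=1 Z=0
after  4: r0=0xfa r1=0xbe r2=0xbf r3=0x00 r4=0x0d r5=0xc2  N=1 Z=0
-- IRQ taken; context saved, return-PC = 5 --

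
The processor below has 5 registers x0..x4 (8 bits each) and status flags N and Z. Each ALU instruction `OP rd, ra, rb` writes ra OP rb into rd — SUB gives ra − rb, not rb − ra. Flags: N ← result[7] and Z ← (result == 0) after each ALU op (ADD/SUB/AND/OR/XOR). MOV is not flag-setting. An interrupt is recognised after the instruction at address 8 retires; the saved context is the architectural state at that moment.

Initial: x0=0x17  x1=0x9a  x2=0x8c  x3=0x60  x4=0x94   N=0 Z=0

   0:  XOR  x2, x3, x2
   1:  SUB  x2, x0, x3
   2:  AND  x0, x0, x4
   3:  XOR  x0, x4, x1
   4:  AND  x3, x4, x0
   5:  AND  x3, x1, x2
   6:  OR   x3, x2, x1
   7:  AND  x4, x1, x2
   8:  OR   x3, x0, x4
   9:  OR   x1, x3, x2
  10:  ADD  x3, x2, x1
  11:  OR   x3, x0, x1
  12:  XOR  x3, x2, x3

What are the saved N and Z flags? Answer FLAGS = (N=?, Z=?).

FLAGS = (N=1, Z=0)

after  0: x0=0x17 x1=0x9a x2=0xec x3=0x60 x4=0x94  N=1 Z=0
after  1: x0=0x17 x1=0x9a x2=0xb7 x3=0x60 x4=0x94  N=1 Z=0
after  2: x0=0x14 x1=0x9a x2=0xb7 x3=0x60 x4=0x94  N=0 Z=0
after  3: x0=0x0e x1=0x9a x2=0xb7 x3=0x60 x4=0x94  N=0 Z=0
after  4: x0=0x0e x1=0x9a x2=0xb7 x3=0x04 x4=0x94  N=0 Z=0
after  5: x0=0x0e x1=0x9a x2=0xb7 x3=0x92 x4=0x94  N=1 Z=0
after  6: x0=0x0e x1=0x9a x2=0xb7 x3=0xbf x4=0x94  N=1 Z=0
after  7: x0=0x0e x1=0x9a x2=0xb7 x3=0xbf x4=0x92  N=1 Z=0
after  8: x0=0x0e x1=0x9a x2=0xb7 x3=0x9e x4=0x92  N=1 Z=0
-- IRQ taken; context saved, return-PC = 9 --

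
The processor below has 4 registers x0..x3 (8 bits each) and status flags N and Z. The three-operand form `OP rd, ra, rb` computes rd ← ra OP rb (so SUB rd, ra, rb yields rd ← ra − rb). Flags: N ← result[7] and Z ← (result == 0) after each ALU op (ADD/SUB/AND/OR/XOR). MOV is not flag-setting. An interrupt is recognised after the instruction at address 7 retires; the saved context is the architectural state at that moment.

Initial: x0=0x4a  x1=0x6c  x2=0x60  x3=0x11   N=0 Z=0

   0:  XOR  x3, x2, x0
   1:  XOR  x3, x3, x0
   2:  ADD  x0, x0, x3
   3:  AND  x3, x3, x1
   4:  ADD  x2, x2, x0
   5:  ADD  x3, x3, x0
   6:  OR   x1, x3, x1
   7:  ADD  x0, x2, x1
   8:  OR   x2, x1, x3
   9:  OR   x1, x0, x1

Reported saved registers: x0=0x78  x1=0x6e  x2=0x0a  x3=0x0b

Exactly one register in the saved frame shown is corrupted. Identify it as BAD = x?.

BAD = x3

after  0: x0=0x4a x1=0x6c x2=0x60 x3=0x2a  N=0 Z=0
after  1: x0=0x4a x1=0x6c x2=0x60 x3=0x60  N=0 Z=0
after  2: x0=0xaa x1=0x6c x2=0x60 x3=0x60  N=1 Z=0
after  3: x0=0xaa x1=0x6c x2=0x60 x3=0x60  N=0 Z=0
after  4: x0=0xaa x1=0x6c x2=0x0a x3=0x60  N=0 Z=0
after  5: x0=0xaa x1=0x6c x2=0x0a x3=0x0a  N=0 Z=0
after  6: x0=0xaa x1=0x6e x2=0x0a x3=0x0a  N=0 Z=0
after  7: x0=0x78 x1=0x6e x2=0x0a x3=0x0a  N=0 Z=0
-- IRQ taken; context saved, return-PC = 8 --
mismatch: x3: reported 0x0b vs actual 0x0a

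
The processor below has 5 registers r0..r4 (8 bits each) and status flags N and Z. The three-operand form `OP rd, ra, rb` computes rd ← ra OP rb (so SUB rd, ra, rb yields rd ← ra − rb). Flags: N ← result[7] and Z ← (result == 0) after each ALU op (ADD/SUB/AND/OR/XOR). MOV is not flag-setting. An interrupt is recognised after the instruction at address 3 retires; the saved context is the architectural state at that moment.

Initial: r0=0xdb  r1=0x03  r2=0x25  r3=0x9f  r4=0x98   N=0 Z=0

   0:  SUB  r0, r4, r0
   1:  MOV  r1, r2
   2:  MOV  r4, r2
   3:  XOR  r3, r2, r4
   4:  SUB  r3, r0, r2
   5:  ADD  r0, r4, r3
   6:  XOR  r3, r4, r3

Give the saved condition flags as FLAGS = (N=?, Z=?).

FLAGS = (N=0, Z=1)

after  0: r0=0xbd r1=0x03 r2=0x25 r3=0x9f r4=0x98  N=1 Z=0
after  1: r0=0xbd r1=0x25 r2=0x25 r3=0x9f r4=0x98  N=1 Z=0
after  2: r0=0xbd r1=0x25 r2=0x25 r3=0x9f r4=0x25  N=1 Z=0
after  3: r0=0xbd r1=0x25 r2=0x25 r3=0x00 r4=0x25  N=0 Z=1
-- IRQ taken; context saved, return-PC = 4 --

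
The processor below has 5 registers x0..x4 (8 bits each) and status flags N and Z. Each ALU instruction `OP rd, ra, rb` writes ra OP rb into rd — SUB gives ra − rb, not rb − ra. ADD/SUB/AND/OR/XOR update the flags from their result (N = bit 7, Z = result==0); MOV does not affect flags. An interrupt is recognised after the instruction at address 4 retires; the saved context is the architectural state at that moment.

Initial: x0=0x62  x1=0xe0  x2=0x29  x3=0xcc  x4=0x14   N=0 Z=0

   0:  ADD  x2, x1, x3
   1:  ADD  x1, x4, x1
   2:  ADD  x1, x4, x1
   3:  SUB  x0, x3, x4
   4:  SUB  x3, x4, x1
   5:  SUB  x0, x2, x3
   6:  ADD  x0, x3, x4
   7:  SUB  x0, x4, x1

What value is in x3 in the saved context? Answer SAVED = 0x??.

after  0: x0=0x62 x1=0xe0 x2=0xac x3=0xcc x4=0x14  N=1 Z=0
after  1: x0=0x62 x1=0xf4 x2=0xac x3=0xcc x4=0x14  N=1 Z=0
after  2: x0=0x62 x1=0x08 x2=0xac x3=0xcc x4=0x14  N=0 Z=0
after  3: x0=0xb8 x1=0x08 x2=0xac x3=0xcc x4=0x14  N=1 Z=0
after  4: x0=0xb8 x1=0x08 x2=0xac x3=0x0c x4=0x14  N=0 Z=0
-- IRQ taken; context saved, return-PC = 5 --

SAVED = 0x0c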